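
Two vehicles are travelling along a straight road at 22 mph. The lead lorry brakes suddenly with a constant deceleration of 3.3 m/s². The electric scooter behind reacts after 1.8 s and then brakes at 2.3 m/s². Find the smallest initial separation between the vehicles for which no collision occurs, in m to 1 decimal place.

22 mph × 0.44704 = 9.8349 m/s.
Leader travels v²/(2a_L) = 96.725 / 6.600 = 14.655 m before stopping.
Follower covers v·t_r = 9.8349 × 1.8 = 17.703 m while reacting, then v²/(2a_F) = 96.725 / 4.600 = 21.027 m while braking, for a total of 17.703 + 21.027 = 38.730 m.
Since a_F ≤ a_L and the follower starts braking later, the follower is never slower than the leader, so the closest approach is when both have stopped.
Minimum gap = 38.730 − 14.655 = 24.075 m.

Minimum gap ≈ 24.1 m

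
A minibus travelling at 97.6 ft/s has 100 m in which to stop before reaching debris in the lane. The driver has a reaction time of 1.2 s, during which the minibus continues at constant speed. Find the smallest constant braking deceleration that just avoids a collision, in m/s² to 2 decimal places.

97.6 ft/s × 0.3048 = 29.7485 m/s.
Distance covered during reaction = 29.7485 × 1.2 = 35.698 m.
Distance available for braking: 100 − 35.698 = 64.302 m.
v² = 2a·d ⇒ a = v²/(2d) = 29.7485² / (2 × 64.302) = 884.973 / 128.604 = 6.8814 m/s².

Required deceleration ≈ 6.88 m/s²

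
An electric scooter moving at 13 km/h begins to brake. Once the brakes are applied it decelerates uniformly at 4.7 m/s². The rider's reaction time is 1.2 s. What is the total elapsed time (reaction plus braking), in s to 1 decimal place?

Total time ≈ 2.0 s

13 km/h ÷ 3.6 = 3.6111 m/s.
Braking time = v/a = 3.6111 / 4.700 = 0.768 s.
Total = 1.2 + 0.768 = 1.968 s.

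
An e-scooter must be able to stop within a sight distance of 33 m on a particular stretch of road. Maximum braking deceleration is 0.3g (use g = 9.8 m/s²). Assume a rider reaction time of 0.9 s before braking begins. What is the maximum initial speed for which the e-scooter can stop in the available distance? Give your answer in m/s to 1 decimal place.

Maximum speed ≈ 11.5 m/s

a = 0.3 × 9.8 = 2.940 m/s².
Stopping distance: v·t_r + v²/(2a) = 33 with t_r = 0.9 s and a = 2.940 m/s².
So v² + 5.292 v − 194.04 = 0.
Positive root: v = −a·t_r + √((a·t_r)² + 2a·d) = −2.646 + √(7.001 + 194.04) = 11.5329 m/s.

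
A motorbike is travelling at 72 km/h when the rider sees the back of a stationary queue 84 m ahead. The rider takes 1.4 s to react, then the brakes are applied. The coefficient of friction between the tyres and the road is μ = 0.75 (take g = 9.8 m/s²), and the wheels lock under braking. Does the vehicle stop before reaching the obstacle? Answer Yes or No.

Yes

72 km/h ÷ 3.6 = 20.0000 m/s.
a = μg = 0.75 × 9.8 = 7.350 m/s².
Reaction distance = 20.0000 × 1.4 = 28.000 m.
Braking distance = v²/(2a) = 400.000 / 14.700 = 27.211 m.
Total stopping distance = 28.000 + 27.211 = 55.211 m, vs 84 m available — it stops with 84 − 55.211 = 28.789 m to spare.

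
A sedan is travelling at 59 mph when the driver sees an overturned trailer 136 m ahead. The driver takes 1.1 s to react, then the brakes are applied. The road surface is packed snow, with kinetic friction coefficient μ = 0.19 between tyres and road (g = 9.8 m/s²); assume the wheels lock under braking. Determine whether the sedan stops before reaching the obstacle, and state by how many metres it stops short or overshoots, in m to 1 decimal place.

No — it overshoots by 79.8 m

59 mph × 0.44704 = 26.3754 m/s.
a = μg = 0.19 × 9.8 = 1.862 m/s².
Reaction distance = 26.3754 × 1.1 = 29.013 m.
Braking distance = v²/(2a) = 695.662 / 3.724 = 186.805 m.
Total stopping distance = 29.013 + 186.805 = 215.818 m, vs 136 m available — it cannot stop in time and overshoots by 215.818 − 136 = 79.818 m.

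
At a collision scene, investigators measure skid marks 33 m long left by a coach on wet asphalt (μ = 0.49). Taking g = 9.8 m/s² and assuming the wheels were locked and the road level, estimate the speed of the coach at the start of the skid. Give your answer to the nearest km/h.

Initial speed ≈ 64 km/h

Deceleration a = μg = 0.49 × 9.8 = 4.802 m/s².
v = √(2a·d) = √(2 × 4.802 × 33) = √316.932 = 17.8026 m/s.
= 17.8026 × 3.6 = 64.089 km/h.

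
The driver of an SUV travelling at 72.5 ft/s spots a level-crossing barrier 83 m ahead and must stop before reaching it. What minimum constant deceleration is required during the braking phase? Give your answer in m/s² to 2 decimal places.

72.5 ft/s × 0.3048 = 22.0980 m/s.
v² = 2a·d ⇒ a = v²/(2d) = 22.0980² / (2 × 83.000) = 488.322 / 166.000 = 2.9417 m/s².

Required deceleration ≈ 2.94 m/s²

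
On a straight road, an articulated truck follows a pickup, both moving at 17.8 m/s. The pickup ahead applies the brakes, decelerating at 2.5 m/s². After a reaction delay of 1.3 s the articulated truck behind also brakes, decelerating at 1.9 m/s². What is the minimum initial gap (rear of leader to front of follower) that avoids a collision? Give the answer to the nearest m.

Leader travels v²/(2a_L) = 316.840 / 5.000 = 63.368 m before stopping.
Follower covers v·t_r = 17.8000 × 1.3 = 23.140 m while reacting, then v²/(2a_F) = 316.840 / 3.800 = 83.379 m while braking, for a total of 23.140 + 83.379 = 106.519 m.
Since a_F ≤ a_L and the follower starts braking later, the follower is never slower than the leader, so the closest approach is when both have stopped.
Minimum gap = 106.519 − 63.368 = 43.151 m.

Minimum gap ≈ 43 m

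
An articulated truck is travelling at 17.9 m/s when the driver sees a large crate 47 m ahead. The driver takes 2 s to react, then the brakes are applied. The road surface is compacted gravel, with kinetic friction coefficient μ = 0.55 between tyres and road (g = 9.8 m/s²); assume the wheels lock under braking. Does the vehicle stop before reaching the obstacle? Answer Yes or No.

a = μg = 0.55 × 9.8 = 5.390 m/s².
Reaction distance = 17.9000 × 2 = 35.800 m.
Braking distance = v²/(2a) = 320.410 / 10.780 = 29.723 m.
Total stopping distance = 35.800 + 29.723 = 65.523 m, vs 47 m available — it cannot stop in time and overshoots by 65.523 − 47 = 18.523 m.

No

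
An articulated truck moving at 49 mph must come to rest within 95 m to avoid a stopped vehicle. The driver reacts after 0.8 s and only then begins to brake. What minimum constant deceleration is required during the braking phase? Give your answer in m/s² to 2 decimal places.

Required deceleration ≈ 3.10 m/s²

49 mph × 0.44704 = 21.9050 m/s.
Distance covered during reaction = 21.9050 × 0.8 = 17.524 m.
Distance available for braking: 95 − 17.524 = 77.476 m.
v² = 2a·d ⇒ a = v²/(2d) = 21.9050² / (2 × 77.476) = 479.829 / 154.952 = 3.0966 m/s².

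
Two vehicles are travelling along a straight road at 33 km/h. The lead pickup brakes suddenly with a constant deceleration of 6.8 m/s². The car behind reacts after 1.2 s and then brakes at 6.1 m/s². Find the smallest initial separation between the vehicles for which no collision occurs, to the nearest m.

Minimum gap ≈ 12 m

33 km/h ÷ 3.6 = 9.1667 m/s.
Leader travels v²/(2a_L) = 84.028 / 13.600 = 6.179 m before stopping.
Follower covers v·t_r = 9.1667 × 1.2 = 11.000 m while reacting, then v²/(2a_F) = 84.028 / 12.200 = 6.888 m while braking, for a total of 11.000 + 6.888 = 17.888 m.
Since a_F ≤ a_L and the follower starts braking later, the follower is never slower than the leader, so the closest approach is when both have stopped.
Minimum gap = 17.888 − 6.179 = 11.709 m.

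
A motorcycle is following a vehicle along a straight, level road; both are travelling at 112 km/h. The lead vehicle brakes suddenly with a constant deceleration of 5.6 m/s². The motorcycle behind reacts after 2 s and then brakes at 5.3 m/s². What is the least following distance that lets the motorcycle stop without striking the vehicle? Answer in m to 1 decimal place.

112 km/h ÷ 3.6 = 31.1111 m/s.
Leader travels v²/(2a_L) = 967.901 / 11.200 = 86.420 m before stopping.
Follower covers v·t_r = 31.1111 × 2 = 62.222 m while reacting, then v²/(2a_F) = 967.901 / 10.600 = 91.311 m while braking, for a total of 62.222 + 91.311 = 153.533 m.
Since a_F ≤ a_L and the follower starts braking later, the follower is never slower than the leader, so the closest approach is when both have stopped.
Minimum gap = 153.533 − 86.420 = 67.113 m.

Minimum gap ≈ 67.1 m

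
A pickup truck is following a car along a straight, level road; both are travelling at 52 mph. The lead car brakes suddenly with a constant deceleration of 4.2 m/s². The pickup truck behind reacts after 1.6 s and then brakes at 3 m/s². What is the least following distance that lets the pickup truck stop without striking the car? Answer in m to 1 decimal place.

Minimum gap ≈ 62.9 m

52 mph × 0.44704 = 23.2461 m/s.
Leader travels v²/(2a_L) = 540.381 / 8.400 = 64.331 m before stopping.
Follower covers v·t_r = 23.2461 × 1.6 = 37.194 m while reacting, then v²/(2a_F) = 540.381 / 6.000 = 90.063 m while braking, for a total of 37.194 + 90.063 = 127.257 m.
Since a_F ≤ a_L and the follower starts braking later, the follower is never slower than the leader, so the closest approach is when both have stopped.
Minimum gap = 127.257 − 64.331 = 62.926 m.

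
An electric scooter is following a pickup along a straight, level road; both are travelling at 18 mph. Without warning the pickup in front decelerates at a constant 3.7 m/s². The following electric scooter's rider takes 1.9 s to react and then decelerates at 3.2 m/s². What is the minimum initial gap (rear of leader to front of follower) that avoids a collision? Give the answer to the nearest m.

18 mph × 0.44704 = 8.0467 m/s.
Leader travels v²/(2a_L) = 64.749 / 7.400 = 8.750 m before stopping.
Follower covers v·t_r = 8.0467 × 1.9 = 15.289 m while reacting, then v²/(2a_F) = 64.749 / 6.400 = 10.117 m while braking, for a total of 15.289 + 10.117 = 25.406 m.
Since a_F ≤ a_L and the follower starts braking later, the follower is never slower than the leader, so the closest approach is when both have stopped.
Minimum gap = 25.406 − 8.750 = 16.656 m.

Minimum gap ≈ 17 m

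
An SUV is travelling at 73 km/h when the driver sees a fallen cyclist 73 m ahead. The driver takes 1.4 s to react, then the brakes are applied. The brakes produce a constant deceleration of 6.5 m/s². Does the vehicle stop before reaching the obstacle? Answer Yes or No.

73 km/h ÷ 3.6 = 20.2778 m/s.
Reaction distance = 20.2778 × 1.4 = 28.389 m.
Braking distance = v²/(2a) = 411.189 / 13.000 = 31.630 m.
Total stopping distance = 28.389 + 31.630 = 60.019 m, vs 73 m available — it stops with 73 − 60.019 = 12.981 m to spare.

Yes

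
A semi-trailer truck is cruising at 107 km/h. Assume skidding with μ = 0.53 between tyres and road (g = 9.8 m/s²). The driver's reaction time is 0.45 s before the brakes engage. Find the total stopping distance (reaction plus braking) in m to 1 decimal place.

Total stopping distance ≈ 98.4 m

107 km/h ÷ 3.6 = 29.7222 m/s.
a = μg = 0.53 × 9.8 = 5.194 m/s².
Reaction distance = v·t_r = 29.7222 × 0.45 = 13.375 m.
Braking distance = v²/(2a) = 29.7222² / (2 × 5.194) = 883.409 / 10.388 = 85.041 m.
Total = 13.375 + 85.041 = 98.416 m.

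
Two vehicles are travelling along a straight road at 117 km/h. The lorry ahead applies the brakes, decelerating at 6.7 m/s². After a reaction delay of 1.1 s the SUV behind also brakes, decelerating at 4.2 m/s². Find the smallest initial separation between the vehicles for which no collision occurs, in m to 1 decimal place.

117 km/h ÷ 3.6 = 32.5000 m/s.
Leader travels v²/(2a_L) = 1056.250 / 13.400 = 78.825 m before stopping.
Follower covers v·t_r = 32.5000 × 1.1 = 35.750 m while reacting, then v²/(2a_F) = 1056.250 / 8.400 = 125.744 m while braking, for a total of 35.750 + 125.744 = 161.494 m.
Since a_F ≤ a_L and the follower starts braking later, the follower is never slower than the leader, so the closest approach is when both have stopped.
Minimum gap = 161.494 − 78.825 = 82.669 m.

Minimum gap ≈ 82.7 m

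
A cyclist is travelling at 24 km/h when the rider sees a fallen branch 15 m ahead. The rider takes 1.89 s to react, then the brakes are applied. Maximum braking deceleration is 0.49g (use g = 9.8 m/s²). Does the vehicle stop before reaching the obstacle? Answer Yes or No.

24 km/h ÷ 3.6 = 6.6667 m/s.
a = 0.49 × 9.8 = 4.802 m/s².
Reaction distance = 6.6667 × 1.89 = 12.600 m.
Braking distance = v²/(2a) = 44.445 / 9.604 = 4.628 m.
Total stopping distance = 12.600 + 4.628 = 17.228 m, vs 15 m available — it cannot stop in time and overshoots by 17.228 − 15 = 2.228 m.

No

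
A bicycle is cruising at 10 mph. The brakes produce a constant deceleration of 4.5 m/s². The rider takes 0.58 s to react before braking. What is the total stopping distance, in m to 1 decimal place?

Total stopping distance ≈ 4.8 m

10 mph × 0.44704 = 4.4704 m/s.
Reaction distance = v·t_r = 4.4704 × 0.58 = 2.593 m.
Braking distance = v²/(2a) = 4.4704² / (2 × 4.500) = 19.984 / 9.000 = 2.220 m.
Total = 2.593 + 2.220 = 4.813 m.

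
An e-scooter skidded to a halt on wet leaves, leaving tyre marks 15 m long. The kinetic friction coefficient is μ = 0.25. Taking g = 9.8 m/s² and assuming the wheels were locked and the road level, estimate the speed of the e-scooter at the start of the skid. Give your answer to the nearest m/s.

Deceleration a = μg = 0.25 × 9.8 = 2.450 m/s².
v = √(2a·d) = √(2 × 2.450 × 15) = √73.500 = 8.5732 m/s.

Initial speed ≈ 9 m/s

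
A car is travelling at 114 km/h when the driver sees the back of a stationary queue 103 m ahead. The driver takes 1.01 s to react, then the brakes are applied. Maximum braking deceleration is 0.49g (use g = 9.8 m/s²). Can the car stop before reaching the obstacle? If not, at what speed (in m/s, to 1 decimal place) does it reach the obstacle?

114 km/h ÷ 3.6 = 31.6667 m/s.
a = 0.49 × 9.8 = 4.802 m/s².
Reaction distance = 31.6667 × 1.01 = 31.983 m.
Braking distance needed to stop: v²/(2a) = 1002.780 / 9.604 = 104.413 m, so total needed = 31.983 + 104.413 = 136.396 m > 103 m — it cannot stop.
Distance remaining when braking begins: 103 − 31.983 = 71.017 m.
v² = v₀² − 2a·d = 1002.780 − 2 × 4.802 × 71.017 = 320.733 m²/s².
v = √320.733 = 17.909 m/s.

No — it strikes the obstacle at 17.9 m/s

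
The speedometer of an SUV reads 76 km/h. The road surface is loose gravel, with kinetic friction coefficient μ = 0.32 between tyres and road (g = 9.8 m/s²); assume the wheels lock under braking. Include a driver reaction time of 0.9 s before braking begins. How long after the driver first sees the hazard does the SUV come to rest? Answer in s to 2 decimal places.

Total time ≈ 7.63 s

76 km/h ÷ 3.6 = 21.1111 m/s.
a = μg = 0.32 × 9.8 = 3.136 m/s².
Braking time = v/a = 21.1111 / 3.136 = 6.732 s.
Total = 0.9 + 6.732 = 7.632 s.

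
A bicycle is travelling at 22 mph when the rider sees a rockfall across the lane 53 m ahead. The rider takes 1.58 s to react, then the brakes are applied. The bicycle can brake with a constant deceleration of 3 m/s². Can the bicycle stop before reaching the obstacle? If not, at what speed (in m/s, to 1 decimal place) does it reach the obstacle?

22 mph × 0.44704 = 9.8349 m/s.
Reaction distance = 9.8349 × 1.58 = 15.539 m.
Braking distance = v²/(2a) = 96.725 / 6.000 = 16.121 m.
Total stopping distance = 15.539 + 16.121 = 31.660 m, vs 53 m available — it stops with 53 − 31.660 = 21.340 m to spare.

Yes — it stops about 21.3 m short of the obstacle, so it never reaches it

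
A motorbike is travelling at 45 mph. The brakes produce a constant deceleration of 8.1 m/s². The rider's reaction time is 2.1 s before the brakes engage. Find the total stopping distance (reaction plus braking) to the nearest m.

Total stopping distance ≈ 67 m

45 mph × 0.44704 = 20.1168 m/s.
Reaction distance = v·t_r = 20.1168 × 2.1 = 42.245 m.
Braking distance = v²/(2a) = 20.1168² / (2 × 8.100) = 404.686 / 16.200 = 24.981 m.
Total = 42.245 + 24.981 = 67.226 m.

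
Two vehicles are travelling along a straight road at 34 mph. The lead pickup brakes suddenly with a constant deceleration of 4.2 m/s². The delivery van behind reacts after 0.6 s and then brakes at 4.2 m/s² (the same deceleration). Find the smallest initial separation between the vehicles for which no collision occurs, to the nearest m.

34 mph × 0.44704 = 15.1994 m/s.
Leader travels v²/(2a_L) = 231.022 / 8.400 = 27.503 m before stopping.
Follower covers v·t_r = 15.1994 × 0.6 = 9.120 m while reacting, then v²/(2a_F) = 231.022 / 8.400 = 27.503 m while braking, for a total of 9.120 + 27.503 = 36.623 m.
Since a_F ≤ a_L and the follower starts braking later, the follower is never slower than the leader, so the closest approach is when both have stopped.
Minimum gap = 36.623 − 27.503 = 9.120 m.

Minimum gap ≈ 9 m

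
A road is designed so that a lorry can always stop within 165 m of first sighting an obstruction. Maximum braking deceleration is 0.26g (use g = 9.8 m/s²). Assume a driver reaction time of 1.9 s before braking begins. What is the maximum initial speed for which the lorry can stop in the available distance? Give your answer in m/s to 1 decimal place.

a = 0.26 × 9.8 = 2.548 m/s².
Stopping distance: v·t_r + v²/(2a) = 165 with t_r = 1.9 s and a = 2.548 m/s².
So v² + 9.682 v − 840.84 = 0.
Positive root: v = −a·t_r + √((a·t_r)² + 2a·d) = −4.841 + √(23.435 + 840.84) = 24.5576 m/s.

Maximum speed ≈ 24.6 m/s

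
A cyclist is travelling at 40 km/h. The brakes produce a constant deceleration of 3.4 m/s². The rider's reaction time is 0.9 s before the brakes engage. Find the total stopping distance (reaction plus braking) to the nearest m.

40 km/h ÷ 3.6 = 11.1111 m/s.
Reaction distance = v·t_r = 11.1111 × 0.9 = 10.000 m.
Braking distance = v²/(2a) = 11.1111² / (2 × 3.400) = 123.457 / 6.800 = 18.155 m.
Total = 10.000 + 18.155 = 28.155 m.

Total stopping distance ≈ 28 m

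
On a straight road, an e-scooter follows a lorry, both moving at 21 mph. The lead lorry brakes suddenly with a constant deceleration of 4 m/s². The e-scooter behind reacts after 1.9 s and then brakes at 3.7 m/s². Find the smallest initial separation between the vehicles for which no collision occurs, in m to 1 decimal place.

Minimum gap ≈ 18.7 m

21 mph × 0.44704 = 9.3878 m/s.
Leader travels v²/(2a_L) = 88.131 / 8.000 = 11.016 m before stopping.
Follower covers v·t_r = 9.3878 × 1.9 = 17.837 m while reacting, then v²/(2a_F) = 88.131 / 7.400 = 11.910 m while braking, for a total of 17.837 + 11.910 = 29.747 m.
Since a_F ≤ a_L and the follower starts braking later, the follower is never slower than the leader, so the closest approach is when both have stopped.
Minimum gap = 29.747 − 11.016 = 18.731 m.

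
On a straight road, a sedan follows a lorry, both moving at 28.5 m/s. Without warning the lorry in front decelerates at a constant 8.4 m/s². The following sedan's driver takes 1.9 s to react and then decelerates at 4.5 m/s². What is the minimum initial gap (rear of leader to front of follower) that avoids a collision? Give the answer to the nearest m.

Leader travels v²/(2a_L) = 812.250 / 16.800 = 48.348 m before stopping.
Follower covers v·t_r = 28.5000 × 1.9 = 54.150 m while reacting, then v²/(2a_F) = 812.250 / 9.000 = 90.250 m while braking, for a total of 54.150 + 90.250 = 144.400 m.
Since a_F ≤ a_L and the follower starts braking later, the follower is never slower than the leader, so the closest approach is when both have stopped.
Minimum gap = 144.400 − 48.348 = 96.052 m.

Minimum gap ≈ 96 m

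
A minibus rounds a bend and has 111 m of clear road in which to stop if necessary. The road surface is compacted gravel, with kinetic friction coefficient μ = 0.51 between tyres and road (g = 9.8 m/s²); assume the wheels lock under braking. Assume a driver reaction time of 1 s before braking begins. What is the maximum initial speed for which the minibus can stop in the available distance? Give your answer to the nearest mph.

a = μg = 0.51 × 9.8 = 4.998 m/s².
Stopping distance: v·t_r + v²/(2a) = 111 with t_r = 1 s and a = 4.998 m/s².
So v² + 9.996 v − 1109.56 = 0.
Positive root: v = −a·t_r + √((a·t_r)² + 2a·d) = −4.998 + √(24.980 + 1109.56) = 28.6849 m/s.
28.6849 m/s ÷ 0.44704 = 64.166 mph.

Maximum speed ≈ 64 mph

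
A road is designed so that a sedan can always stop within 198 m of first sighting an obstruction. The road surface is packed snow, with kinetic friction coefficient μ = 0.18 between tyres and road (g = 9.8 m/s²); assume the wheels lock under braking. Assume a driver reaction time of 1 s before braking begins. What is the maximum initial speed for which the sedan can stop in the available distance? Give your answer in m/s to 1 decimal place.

Maximum speed ≈ 24.7 m/s

a = μg = 0.18 × 9.8 = 1.764 m/s².
Stopping distance: v·t_r + v²/(2a) = 198 with t_r = 1 s and a = 1.764 m/s².
So v² + 3.528 v − 698.54 = 0.
Positive root: v = −a·t_r + √((a·t_r)² + 2a·d) = −1.764 + √(3.112 + 698.54) = 24.7247 m/s.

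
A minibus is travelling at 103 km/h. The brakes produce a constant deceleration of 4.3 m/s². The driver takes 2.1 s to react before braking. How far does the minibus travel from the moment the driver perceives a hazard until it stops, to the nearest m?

103 km/h ÷ 3.6 = 28.6111 m/s.
Reaction distance = v·t_r = 28.6111 × 2.1 = 60.083 m.
Braking distance = v²/(2a) = 28.6111² / (2 × 4.300) = 818.595 / 8.600 = 95.185 m.
Total = 60.083 + 95.185 = 155.268 m.

Total stopping distance ≈ 155 m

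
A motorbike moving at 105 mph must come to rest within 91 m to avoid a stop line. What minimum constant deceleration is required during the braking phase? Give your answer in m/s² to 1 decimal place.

105 mph × 0.44704 = 46.9392 m/s.
v² = 2a·d ⇒ a = v²/(2d) = 46.9392² / (2 × 91.000) = 2203.288 / 182.000 = 12.1060 m/s².

Required deceleration ≈ 12.1 m/s²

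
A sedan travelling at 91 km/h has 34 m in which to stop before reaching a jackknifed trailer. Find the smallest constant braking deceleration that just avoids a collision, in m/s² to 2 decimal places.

91 km/h ÷ 3.6 = 25.2778 m/s.
v² = 2a·d ⇒ a = v²/(2d) = 25.2778² / (2 × 34.000) = 638.967 / 68.000 = 9.3966 m/s².

Required deceleration ≈ 9.40 m/s²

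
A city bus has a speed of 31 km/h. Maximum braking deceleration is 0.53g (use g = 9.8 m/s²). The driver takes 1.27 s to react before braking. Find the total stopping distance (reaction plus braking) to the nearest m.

31 km/h ÷ 3.6 = 8.6111 m/s.
a = 0.53 × 9.8 = 5.194 m/s².
Reaction distance = v·t_r = 8.6111 × 1.27 = 10.936 m.
Braking distance = v²/(2a) = 8.6111² / (2 × 5.194) = 74.151 / 10.388 = 7.138 m.
Total = 10.936 + 7.138 = 18.074 m.

Total stopping distance ≈ 18 m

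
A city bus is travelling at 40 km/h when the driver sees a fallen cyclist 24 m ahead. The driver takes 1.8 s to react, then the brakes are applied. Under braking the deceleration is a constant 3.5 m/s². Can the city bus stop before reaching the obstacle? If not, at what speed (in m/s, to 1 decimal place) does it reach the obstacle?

40 km/h ÷ 3.6 = 11.1111 m/s.
Reaction distance = 11.1111 × 1.8 = 20.000 m.
Braking distance needed to stop: v²/(2a) = 123.457 / 7.000 = 17.637 m, so total needed = 20.000 + 17.637 = 37.637 m > 24 m — it cannot stop.
Distance remaining when braking begins: 24 − 20.000 = 4.000 m.
v² = v₀² − 2a·d = 123.457 − 2 × 3.500 × 4.000 = 95.457 m²/s².
v = √95.457 = 9.770 m/s.

No — it strikes the obstacle at 9.8 m/s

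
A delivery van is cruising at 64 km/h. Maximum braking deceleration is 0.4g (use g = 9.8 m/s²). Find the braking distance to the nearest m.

Braking distance ≈ 40 m

64 km/h ÷ 3.6 = 17.7778 m/s.
a = 0.4 × 9.8 = 3.920 m/s².
Braking distance = v²/(2a) = 17.7778² / (2 × 3.920) = 316.050 / 7.840 = 40.312 m.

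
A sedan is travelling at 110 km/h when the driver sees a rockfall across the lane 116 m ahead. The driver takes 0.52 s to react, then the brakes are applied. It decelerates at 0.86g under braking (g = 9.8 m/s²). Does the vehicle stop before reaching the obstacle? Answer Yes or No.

Yes

110 km/h ÷ 3.6 = 30.5556 m/s.
a = 0.86 × 9.8 = 8.428 m/s².
Reaction distance = 30.5556 × 0.52 = 15.889 m.
Braking distance = v²/(2a) = 933.645 / 16.856 = 55.389 m.
Total stopping distance = 15.889 + 55.389 = 71.278 m, vs 116 m available — it stops with 116 − 71.278 = 44.722 m to spare.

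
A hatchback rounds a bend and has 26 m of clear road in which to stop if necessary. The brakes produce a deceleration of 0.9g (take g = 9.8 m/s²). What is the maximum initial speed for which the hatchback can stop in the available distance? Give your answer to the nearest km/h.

Maximum speed ≈ 77 km/h

a = 0.9 × 9.8 = 8.820 m/s².
v²/(2a) = d ⇒ v = √(2 × 8.820 × 26) = √458.64 = 21.4159 m/s.
21.4159 m/s × 3.6 = 77.097 km/h.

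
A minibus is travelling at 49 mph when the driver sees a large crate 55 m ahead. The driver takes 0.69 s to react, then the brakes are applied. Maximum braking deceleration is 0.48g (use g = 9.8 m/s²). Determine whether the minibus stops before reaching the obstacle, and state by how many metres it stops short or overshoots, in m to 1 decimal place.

No — it overshoots by 11.1 m

49 mph × 0.44704 = 21.9050 m/s.
a = 0.48 × 9.8 = 4.704 m/s².
Reaction distance = 21.9050 × 0.69 = 15.114 m.
Braking distance = v²/(2a) = 479.829 / 9.408 = 51.002 m.
Total stopping distance = 15.114 + 51.002 = 66.116 m, vs 55 m available — it cannot stop in time and overshoots by 66.116 − 55 = 11.116 m.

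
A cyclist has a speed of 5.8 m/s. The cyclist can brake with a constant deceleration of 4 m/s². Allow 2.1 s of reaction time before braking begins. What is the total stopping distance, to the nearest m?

Reaction distance = v·t_r = 5.8000 × 2.1 = 12.180 m.
Braking distance = v²/(2a) = 5.8000² / (2 × 4.000) = 33.640 / 8.000 = 4.205 m.
Total = 12.180 + 4.205 = 16.385 m.

Total stopping distance ≈ 16 m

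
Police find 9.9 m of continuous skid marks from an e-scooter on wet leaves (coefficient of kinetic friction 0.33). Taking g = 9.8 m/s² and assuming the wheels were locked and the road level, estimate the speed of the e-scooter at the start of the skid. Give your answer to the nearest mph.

Initial speed ≈ 18 mph

Deceleration a = μg = 0.33 × 9.8 = 3.234 m/s².
v = √(2a·d) = √(2 × 3.234 × 9.9) = √64.033 = 8.0021 m/s.
= 8.0021 ÷ 0.44704 = 17.900 mph.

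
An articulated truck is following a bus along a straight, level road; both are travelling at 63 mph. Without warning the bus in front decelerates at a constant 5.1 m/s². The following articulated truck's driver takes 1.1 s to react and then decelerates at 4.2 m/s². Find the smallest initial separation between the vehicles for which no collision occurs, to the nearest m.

63 mph × 0.44704 = 28.1635 m/s.
Leader travels v²/(2a_L) = 793.183 / 10.200 = 77.763 m before stopping.
Follower covers v·t_r = 28.1635 × 1.1 = 30.980 m while reacting, then v²/(2a_F) = 793.183 / 8.400 = 94.427 m while braking, for a total of 30.980 + 94.427 = 125.407 m.
Since a_F ≤ a_L and the follower starts braking later, the follower is never slower than the leader, so the closest approach is when both have stopped.
Minimum gap = 125.407 − 77.763 = 47.644 m.

Minimum gap ≈ 48 m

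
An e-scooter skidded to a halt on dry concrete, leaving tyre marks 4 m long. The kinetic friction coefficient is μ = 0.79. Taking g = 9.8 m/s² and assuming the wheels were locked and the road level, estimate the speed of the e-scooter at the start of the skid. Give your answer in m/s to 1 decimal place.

Deceleration a = μg = 0.79 × 9.8 = 7.742 m/s².
v = √(2a·d) = √(2 × 7.742 × 4) = √61.936 = 7.8699 m/s.

Initial speed ≈ 7.9 m/s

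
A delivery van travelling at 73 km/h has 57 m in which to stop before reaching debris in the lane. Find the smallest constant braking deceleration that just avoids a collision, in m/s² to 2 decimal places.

Required deceleration ≈ 3.61 m/s²

73 km/h ÷ 3.6 = 20.2778 m/s.
v² = 2a·d ⇒ a = v²/(2d) = 20.2778² / (2 × 57.000) = 411.189 / 114.000 = 3.6069 m/s².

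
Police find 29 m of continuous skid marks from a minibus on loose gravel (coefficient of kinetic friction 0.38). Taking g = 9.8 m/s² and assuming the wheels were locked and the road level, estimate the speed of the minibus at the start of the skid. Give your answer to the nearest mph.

Initial speed ≈ 33 mph

Deceleration a = μg = 0.38 × 9.8 = 3.724 m/s².
v = √(2a·d) = √(2 × 3.724 × 29) = √215.992 = 14.6967 m/s.
= 14.6967 ÷ 0.44704 = 32.876 mph.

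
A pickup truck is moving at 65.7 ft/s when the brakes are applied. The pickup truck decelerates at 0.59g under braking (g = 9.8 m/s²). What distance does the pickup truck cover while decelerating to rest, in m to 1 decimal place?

65.7 ft/s × 0.3048 = 20.0254 m/s.
a = 0.59 × 9.8 = 5.782 m/s².
Braking distance = v²/(2a) = 20.0254² / (2 × 5.782) = 401.017 / 11.564 = 34.678 m.

Braking distance ≈ 34.7 m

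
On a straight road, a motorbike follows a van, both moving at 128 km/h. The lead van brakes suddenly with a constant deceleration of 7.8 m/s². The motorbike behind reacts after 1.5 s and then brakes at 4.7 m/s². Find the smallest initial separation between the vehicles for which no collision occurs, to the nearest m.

Minimum gap ≈ 107 m

128 km/h ÷ 3.6 = 35.5556 m/s.
Leader travels v²/(2a_L) = 1264.201 / 15.600 = 81.039 m before stopping.
Follower covers v·t_r = 35.5556 × 1.5 = 53.333 m while reacting, then v²/(2a_F) = 1264.201 / 9.400 = 134.489 m while braking, for a total of 53.333 + 134.489 = 187.822 m.
Since a_F ≤ a_L and the follower starts braking later, the follower is never slower than the leader, so the closest approach is when both have stopped.
Minimum gap = 187.822 − 81.039 = 106.783 m.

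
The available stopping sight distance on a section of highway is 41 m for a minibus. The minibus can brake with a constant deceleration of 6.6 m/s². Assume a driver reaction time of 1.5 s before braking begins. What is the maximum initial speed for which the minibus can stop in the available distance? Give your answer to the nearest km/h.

Maximum speed ≈ 55 km/h

Stopping distance: v·t_r + v²/(2a) = 41 with t_r = 1.5 s and a = 6.600 m/s².
So v² + 19.800 v − 541.20 = 0.
Positive root: v = −a·t_r + √((a·t_r)² + 2a·d) = −9.900 + √(98.010 + 541.20) = 15.3826 m/s.
15.3826 m/s × 3.6 = 55.377 km/h.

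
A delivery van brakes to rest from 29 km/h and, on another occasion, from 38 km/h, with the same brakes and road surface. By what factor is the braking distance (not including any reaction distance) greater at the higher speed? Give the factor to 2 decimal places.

Braking distance d = v²/(2a), so with a fixed, d ∝ v².
Factor = (38/29)² = 1.3103² = 1.7169.

Factor ≈ 1.72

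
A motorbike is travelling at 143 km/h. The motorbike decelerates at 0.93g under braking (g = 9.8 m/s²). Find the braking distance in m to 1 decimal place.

143 km/h ÷ 3.6 = 39.7222 m/s.
a = 0.93 × 9.8 = 9.114 m/s².
Braking distance = v²/(2a) = 39.7222² / (2 × 9.114) = 1577.853 / 18.228 = 86.562 m.

Braking distance ≈ 86.6 m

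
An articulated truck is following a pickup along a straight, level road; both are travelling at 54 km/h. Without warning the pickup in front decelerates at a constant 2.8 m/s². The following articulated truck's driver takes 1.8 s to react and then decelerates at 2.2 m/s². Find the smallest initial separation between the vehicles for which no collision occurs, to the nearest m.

54 km/h ÷ 3.6 = 15.0000 m/s.
Leader travels v²/(2a_L) = 225.000 / 5.600 = 40.179 m before stopping.
Follower covers v·t_r = 15.0000 × 1.8 = 27.000 m while reacting, then v²/(2a_F) = 225.000 / 4.400 = 51.136 m while braking, for a total of 27.000 + 51.136 = 78.136 m.
Since a_F ≤ a_L and the follower starts braking later, the follower is never slower than the leader, so the closest approach is when both have stopped.
Minimum gap = 78.136 − 40.179 = 37.957 m.

Minimum gap ≈ 38 m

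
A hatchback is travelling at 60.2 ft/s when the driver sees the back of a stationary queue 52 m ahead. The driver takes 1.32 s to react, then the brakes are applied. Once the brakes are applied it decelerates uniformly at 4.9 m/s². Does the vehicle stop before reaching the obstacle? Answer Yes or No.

60.2 ft/s × 0.3048 = 18.3490 m/s.
Reaction distance = 18.3490 × 1.32 = 24.221 m.
Braking distance = v²/(2a) = 336.686 / 9.800 = 34.356 m.
Total stopping distance = 24.221 + 34.356 = 58.577 m, vs 52 m available — it cannot stop in time and overshoots by 58.577 − 52 = 6.577 m.

No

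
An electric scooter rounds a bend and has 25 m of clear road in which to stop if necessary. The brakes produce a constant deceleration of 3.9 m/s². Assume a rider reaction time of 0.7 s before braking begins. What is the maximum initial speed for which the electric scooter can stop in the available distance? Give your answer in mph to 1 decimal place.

Maximum speed ≈ 25.7 mph

Stopping distance: v·t_r + v²/(2a) = 25 with t_r = 0.7 s and a = 3.900 m/s².
So v² + 5.460 v − 195.00 = 0.
Positive root: v = −a·t_r + √((a·t_r)² + 2a·d) = −2.730 + √(7.453 + 195.00) = 11.4986 m/s.
11.4986 m/s ÷ 0.44704 = 25.722 mph.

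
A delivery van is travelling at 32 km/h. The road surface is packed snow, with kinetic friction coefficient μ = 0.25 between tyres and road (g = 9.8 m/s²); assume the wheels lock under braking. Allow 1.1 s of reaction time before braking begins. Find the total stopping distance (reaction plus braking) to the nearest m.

Total stopping distance ≈ 26 m

32 km/h ÷ 3.6 = 8.8889 m/s.
a = μg = 0.25 × 9.8 = 2.450 m/s².
Reaction distance = v·t_r = 8.8889 × 1.1 = 9.778 m.
Braking distance = v²/(2a) = 8.8889² / (2 × 2.450) = 79.013 / 4.900 = 16.125 m.
Total = 9.778 + 16.125 = 25.903 m.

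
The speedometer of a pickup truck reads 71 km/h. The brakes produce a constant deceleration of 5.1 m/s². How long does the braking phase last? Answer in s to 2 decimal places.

Braking time ≈ 3.87 s

71 km/h ÷ 3.6 = 19.7222 m/s.
Braking time = v/a = 19.7222 / 5.100 = 3.867 s.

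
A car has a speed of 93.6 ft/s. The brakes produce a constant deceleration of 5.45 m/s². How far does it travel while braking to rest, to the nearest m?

93.6 ft/s × 0.3048 = 28.5293 m/s.
Braking distance = v²/(2a) = 28.5293² / (2 × 5.450) = 813.921 / 10.900 = 74.672 m.

Braking distance ≈ 75 m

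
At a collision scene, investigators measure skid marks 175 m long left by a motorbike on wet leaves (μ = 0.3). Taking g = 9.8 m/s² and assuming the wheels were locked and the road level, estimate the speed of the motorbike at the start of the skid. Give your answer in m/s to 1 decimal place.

Initial speed ≈ 32.1 m/s

Deceleration a = μg = 0.3 × 9.8 = 2.940 m/s².
v = √(2a·d) = √(2 × 2.940 × 175) = √1029.000 = 32.0780 m/s.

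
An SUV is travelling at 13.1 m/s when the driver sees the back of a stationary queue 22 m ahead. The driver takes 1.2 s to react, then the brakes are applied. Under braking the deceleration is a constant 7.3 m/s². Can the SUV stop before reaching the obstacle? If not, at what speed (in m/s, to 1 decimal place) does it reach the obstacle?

No — it strikes the obstacle at 8.9 m/s

Reaction distance = 13.1000 × 1.2 = 15.720 m.
Braking distance needed to stop: v²/(2a) = 171.610 / 14.600 = 11.754 m, so total needed = 15.720 + 11.754 = 27.474 m > 22 m — it cannot stop.
Distance remaining when braking begins: 22 − 15.720 = 6.280 m.
v² = v₀² − 2a·d = 171.610 − 2 × 7.300 × 6.280 = 79.922 m²/s².
v = √79.922 = 8.940 m/s.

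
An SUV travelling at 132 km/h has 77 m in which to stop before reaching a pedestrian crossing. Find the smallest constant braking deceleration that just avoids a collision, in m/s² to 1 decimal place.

Required deceleration ≈ 8.7 m/s²

132 km/h ÷ 3.6 = 36.6667 m/s.
v² = 2a·d ⇒ a = v²/(2d) = 36.6667² / (2 × 77.000) = 1344.447 / 154.000 = 8.7302 m/s².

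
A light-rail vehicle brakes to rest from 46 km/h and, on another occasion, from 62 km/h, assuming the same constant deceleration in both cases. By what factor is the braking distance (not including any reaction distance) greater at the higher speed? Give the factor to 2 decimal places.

Factor ≈ 1.82

Braking distance d = v²/(2a), so with a fixed, d ∝ v².
Factor = (62/46)² = 1.3478² = 1.8166.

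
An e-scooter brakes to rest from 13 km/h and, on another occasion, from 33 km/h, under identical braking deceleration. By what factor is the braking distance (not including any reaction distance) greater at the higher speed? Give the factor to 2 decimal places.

Factor ≈ 6.44

Braking distance d = v²/(2a), so with a fixed, d ∝ v².
Factor = (33/13)² = 2.5385² = 6.4440.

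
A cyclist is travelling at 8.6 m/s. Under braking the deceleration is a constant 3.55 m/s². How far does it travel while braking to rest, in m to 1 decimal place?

Braking distance ≈ 10.4 m

Braking distance = v²/(2a) = 8.6000² / (2 × 3.550) = 73.960 / 7.100 = 10.417 m.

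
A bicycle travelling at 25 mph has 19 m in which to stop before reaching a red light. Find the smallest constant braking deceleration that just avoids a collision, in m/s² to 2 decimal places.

Required deceleration ≈ 3.29 m/s²

25 mph × 0.44704 = 11.1760 m/s.
v² = 2a·d ⇒ a = v²/(2d) = 11.1760² / (2 × 19.000) = 124.903 / 38.000 = 3.2869 m/s².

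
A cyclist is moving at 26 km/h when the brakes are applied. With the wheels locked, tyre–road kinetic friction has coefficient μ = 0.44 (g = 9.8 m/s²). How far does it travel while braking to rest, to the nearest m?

26 km/h ÷ 3.6 = 7.2222 m/s.
a = μg = 0.44 × 9.8 = 4.312 m/s².
Braking distance = v²/(2a) = 7.2222² / (2 × 4.312) = 52.160 / 8.624 = 6.048 m.

Braking distance ≈ 6 m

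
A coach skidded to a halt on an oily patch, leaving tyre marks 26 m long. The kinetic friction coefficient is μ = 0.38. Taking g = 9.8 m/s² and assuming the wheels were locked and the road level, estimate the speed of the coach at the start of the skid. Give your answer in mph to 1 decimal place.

Initial speed ≈ 31.1 mph

Deceleration a = μg = 0.38 × 9.8 = 3.724 m/s².
v = √(2a·d) = √(2 × 3.724 × 26) = √193.648 = 13.9157 m/s.
= 13.9157 ÷ 0.44704 = 31.129 mph.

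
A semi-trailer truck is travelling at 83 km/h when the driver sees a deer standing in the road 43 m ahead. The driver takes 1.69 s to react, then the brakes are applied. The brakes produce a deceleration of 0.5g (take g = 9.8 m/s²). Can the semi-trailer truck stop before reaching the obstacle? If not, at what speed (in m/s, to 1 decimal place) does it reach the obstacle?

No — it strikes the obstacle at 22.2 m/s

83 km/h ÷ 3.6 = 23.0556 m/s.
a = 0.5 × 9.8 = 4.900 m/s².
Reaction distance = 23.0556 × 1.69 = 38.964 m.
Braking distance needed to stop: v²/(2a) = 531.561 / 9.800 = 54.241 m, so total needed = 38.964 + 54.241 = 93.205 m > 43 m — it cannot stop.
Distance remaining when braking begins: 43 − 38.964 = 4.036 m.
v² = v₀² − 2a·d = 531.561 − 2 × 4.900 × 4.036 = 492.008 m²/s².
v = √492.008 = 22.181 m/s.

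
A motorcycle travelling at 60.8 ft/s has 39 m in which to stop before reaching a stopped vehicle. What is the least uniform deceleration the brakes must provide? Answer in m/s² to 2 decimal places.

Required deceleration ≈ 4.40 m/s²

60.8 ft/s × 0.3048 = 18.5318 m/s.
v² = 2a·d ⇒ a = v²/(2d) = 18.5318² / (2 × 39.000) = 343.428 / 78.000 = 4.4029 m/s².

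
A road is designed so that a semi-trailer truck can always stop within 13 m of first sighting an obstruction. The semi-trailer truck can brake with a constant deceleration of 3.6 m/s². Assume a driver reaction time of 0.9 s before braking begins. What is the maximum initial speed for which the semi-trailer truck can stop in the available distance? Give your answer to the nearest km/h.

Maximum speed ≈ 25 km/h

Stopping distance: v·t_r + v²/(2a) = 13 with t_r = 0.9 s and a = 3.600 m/s².
So v² + 6.480 v − 93.60 = 0.
Positive root: v = −a·t_r + √((a·t_r)² + 2a·d) = −3.240 + √(10.498 + 93.60) = 6.9628 m/s.
6.9628 m/s × 3.6 = 25.066 km/h.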